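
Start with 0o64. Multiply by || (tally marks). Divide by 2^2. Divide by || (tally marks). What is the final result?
Convert 0o64 (octal) → 6×8 + 4 = 52 (decimal)
Start: 52
Convert || (tally marks) → 2 (decimal)
52 × 2 = 104
Convert 2^2 (power) → 4 (decimal)
104 ÷ 4 = 26
Convert || (tally marks) → 2 (decimal)
26 ÷ 2 = 13
13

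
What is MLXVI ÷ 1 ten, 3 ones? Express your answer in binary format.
Convert MLXVI (Roman numeral) → 1000 + 50 + 10 + 5 + 1 = 1066 (decimal)
Convert 1 ten, 3 ones (place-value notation) → 1×10 + 3 = 13 (decimal)
Compute 1066 ÷ 13 = 82
Convert 82 (decimal) → 82 = 64 + 16 + 2 → 0b1010010 (binary)
0b1010010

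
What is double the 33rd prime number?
The 33rd prime number = 137
Compute 137 × 2 = 274
274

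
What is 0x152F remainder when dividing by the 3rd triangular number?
Convert 0x152F (hexadecimal) → 1×4096 + 5×256 + 2×16 + 15 = 5423 (decimal)
Convert the 3rd triangular number (triangular index) → 3×4/2 = 6 (decimal)
Compute 5423 mod 6 = 5
5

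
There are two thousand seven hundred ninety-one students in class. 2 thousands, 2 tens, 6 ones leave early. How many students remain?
Convert two thousand seven hundred ninety-one (English words) → 2×1000 + 7×100 + 91 = 2791 (decimal)
Convert 2 thousands, 2 tens, 6 ones (place-value notation) → 2×1000 + 2×10 + 6 = 2026 (decimal)
Compute 2791 - 2026 = 765
765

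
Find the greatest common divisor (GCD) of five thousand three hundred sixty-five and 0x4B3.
Convert five thousand three hundred sixty-five (English words) → 5×1000 + 3×100 + 65 = 5365 (decimal)
Convert 0x4B3 (hexadecimal) → 4×256 + 11×16 + 3 = 1203 (decimal)
Compute gcd(5365, 1203) = 1
1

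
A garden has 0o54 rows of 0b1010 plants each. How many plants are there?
Convert 0b1010 (binary) → 8 + 2 = 10 (decimal)
Convert 0o54 (octal) → 5×8 + 4 = 44 (decimal)
Compute 10 × 44 = 440
440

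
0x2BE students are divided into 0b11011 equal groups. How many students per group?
Convert 0x2BE (hexadecimal) → 2×256 + 11×16 + 14 = 702 (decimal)
Convert 0b11011 (binary) → 16 + 8 + 2 + 1 = 27 (decimal)
Compute 702 ÷ 27 = 26
26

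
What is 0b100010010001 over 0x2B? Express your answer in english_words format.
Convert 0b100010010001 (binary) → 2048 + 128 + 16 + 1 = 2193 (decimal)
Convert 0x2B (hexadecimal) → 2×16 + 11 = 43 (decimal)
Compute 2193 ÷ 43 = 51
Convert 51 (decimal) → fifty-one (English words)
fifty-one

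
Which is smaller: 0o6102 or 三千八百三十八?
Convert 0o6102 (octal) → 6×512 + 1×64 + 2 = 3138 (decimal)
Convert 三千八百三十八 (Chinese numeral) → 3×1000 + 8×100 + 3×10 + 8 = 3838 (decimal)
Compare 3138 vs 3838: smaller = 3138
3138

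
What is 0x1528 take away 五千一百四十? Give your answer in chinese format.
Convert 0x1528 (hexadecimal) → 1×4096 + 5×256 + 2×16 + 8 = 5416 (decimal)
Convert 五千一百四十 (Chinese numeral) → 5×1000 + 1×100 + 4×10 = 5140 (decimal)
Compute 5416 - 5140 = 276
Convert 276 (decimal) → 276 = 2×100 + 7×10 + 6 → 二百七十六 (Chinese numeral)
二百七十六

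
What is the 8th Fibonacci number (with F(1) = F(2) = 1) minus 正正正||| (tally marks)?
The 8th Fibonacci number (with F(1) = F(2) = 1): 1, 1, 2, 3, 5, 8, 13, 21 → 21
Convert 正正正||| (tally marks) → 5 + 5 + 5 + 3 = 18 (decimal)
Compute 21 - 18 = 3
3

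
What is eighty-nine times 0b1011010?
Convert eighty-nine (English words) → 89 (decimal)
Convert 0b1011010 (binary) → 64 + 16 + 8 + 2 = 90 (decimal)
Compute 89 × 90 = 8010
8010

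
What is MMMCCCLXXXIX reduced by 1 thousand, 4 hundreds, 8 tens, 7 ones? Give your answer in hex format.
Convert MMMCCCLXXXIX (Roman numeral) → 1000 + 1000 + 1000 + 100 + 100 + 100 + 50 + 10 + 10 + 10 + 9 = 3389 (decimal)
Convert 1 thousand, 4 hundreds, 8 tens, 7 ones (place-value notation) → 1×1000 + 4×100 + 8×10 + 7 = 1487 (decimal)
Compute 3389 - 1487 = 1902
Convert 1902 (decimal) → 1902 = 7×256 + 6×16 + 14 → 0x76E (hexadecimal)
0x76E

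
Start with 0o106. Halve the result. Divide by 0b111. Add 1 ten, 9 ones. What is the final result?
Convert 0o106 (octal) → 1×64 + 6 = 70 (decimal)
Start: 70
70 ÷ 2 = 35
Convert 0b111 (binary) → 4 + 2 + 1 = 7 (decimal)
35 ÷ 7 = 5
Convert 1 ten, 9 ones (place-value notation) → 1×10 + 9 = 19 (decimal)
5 + 19 = 24
24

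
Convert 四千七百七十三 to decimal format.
Convert 四千七百七十三 (Chinese numeral) → 4×1000 + 7×100 + 7×10 + 3 = 4773 (decimal)
4773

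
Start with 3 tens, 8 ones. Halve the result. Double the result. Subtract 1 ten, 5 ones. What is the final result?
Convert 3 tens, 8 ones (place-value notation) → 3×10 + 8 = 38 (decimal)
Start: 38
38 ÷ 2 = 19
19 × 2 = 38
Convert 1 ten, 5 ones (place-value notation) → 1×10 + 5 = 15 (decimal)
38 - 15 = 23
23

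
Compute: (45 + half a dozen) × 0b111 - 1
Convert half a dozen (colloquial) → 6 (decimal)
Convert 0b111 (binary) → 4 + 2 + 1 = 7 (decimal)
Expression in decimal: (45 + 6) × 7 - 1
Parentheses first: 45 + 6 = 51
Multiply: 51 × 7 = 357
Subtract: 357 - 1 = 356
356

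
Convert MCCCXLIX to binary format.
Convert MCCCXLIX (Roman numeral) → 1000 + 100 + 100 + 100 + 40 + 9 = 1349 (decimal)
Convert 1349 (decimal) → 1349 = 1024 + 256 + 64 + 4 + 1 → 0b10101000101 (binary)
0b10101000101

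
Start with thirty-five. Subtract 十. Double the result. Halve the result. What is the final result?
Convert thirty-five (English words) → 35 (decimal)
Start: 35
Convert 十 (Chinese numeral) → 1×10 = 10 (decimal)
35 - 10 = 25
25 × 2 = 50
50 ÷ 2 = 25
25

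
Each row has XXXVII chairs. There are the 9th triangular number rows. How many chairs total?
Convert XXXVII (Roman numeral) → 10 + 10 + 10 + 5 + 1 + 1 = 37 (decimal)
Convert the 9th triangular number (triangular index) → 9×10/2 = 45 (decimal)
Compute 37 × 45 = 1665
1665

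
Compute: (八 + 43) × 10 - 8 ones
Convert 八 (Chinese numeral) → 8 (decimal)
Convert 8 ones (place-value notation) → 8 (decimal)
Expression in decimal: (8 + 43) × 10 - 8
Parentheses first: 8 + 43 = 51
Multiply: 51 × 10 = 510
Subtract: 510 - 8 = 502
502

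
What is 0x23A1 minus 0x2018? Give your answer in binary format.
Convert 0x23A1 (hexadecimal) → 2×4096 + 3×256 + 10×16 + 1 = 9121 (decimal)
Convert 0x2018 (hexadecimal) → 2×4096 + 1×16 + 8 = 8216 (decimal)
Compute 9121 - 8216 = 905
Convert 905 (decimal) → 905 = 512 + 256 + 128 + 8 + 1 → 0b1110001001 (binary)
0b1110001001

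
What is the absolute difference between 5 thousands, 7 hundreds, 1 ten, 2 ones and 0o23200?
Convert 5 thousands, 7 hundreds, 1 ten, 2 ones (place-value notation) → 5×1000 + 7×100 + 1×10 + 2 = 5712 (decimal)
Convert 0o23200 (octal) → 2×4096 + 3×512 + 2×64 = 9856 (decimal)
Compute |5712 - 9856| = 4144
4144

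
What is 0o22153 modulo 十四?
Convert 0o22153 (octal) → 2×4096 + 2×512 + 1×64 + 5×8 + 3 = 9323 (decimal)
Convert 十四 (Chinese numeral) → 1×10 + 4 = 14 (decimal)
Compute 9323 mod 14 = 13
13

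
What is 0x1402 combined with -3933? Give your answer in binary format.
Convert 0x1402 (hexadecimal) → 1×4096 + 4×256 + 2 = 5122 (decimal)
Compute 5122 + -3933 = 1189
Convert 1189 (decimal) → 1189 = 1024 + 128 + 32 + 4 + 1 → 0b10010100101 (binary)
0b10010100101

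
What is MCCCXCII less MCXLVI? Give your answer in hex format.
Convert MCCCXCII (Roman numeral) → 1000 + 100 + 100 + 100 + 90 + 1 + 1 = 1392 (decimal)
Convert MCXLVI (Roman numeral) → 1000 + 100 + 40 + 5 + 1 = 1146 (decimal)
Compute 1392 - 1146 = 246
Convert 246 (decimal) → 246 = 15×16 + 6 → 0xF6 (hexadecimal)
0xF6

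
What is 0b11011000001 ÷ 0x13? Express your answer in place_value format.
Convert 0b11011000001 (binary) → 1024 + 512 + 128 + 64 + 1 = 1729 (decimal)
Convert 0x13 (hexadecimal) → 1×16 + 3 = 19 (decimal)
Compute 1729 ÷ 19 = 91
Convert 91 (decimal) → 91 = 9×10 + 1 → 9 tens, 1 one (place-value notation)
9 tens, 1 one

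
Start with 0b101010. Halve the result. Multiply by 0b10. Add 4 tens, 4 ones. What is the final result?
Convert 0b101010 (binary) → 32 + 8 + 2 = 42 (decimal)
Start: 42
42 ÷ 2 = 21
Convert 0b10 (binary) → 2 (decimal)
21 × 2 = 42
Convert 4 tens, 4 ones (place-value notation) → 4×10 + 4 = 44 (decimal)
42 + 44 = 86
86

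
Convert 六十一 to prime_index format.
Convert 六十一 (Chinese numeral) → 6×10 + 1 = 61 (decimal)
Convert 61 (decimal) → the 18th prime (prime index)
the 18th prime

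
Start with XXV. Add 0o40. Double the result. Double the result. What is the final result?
Convert XXV (Roman numeral) → 10 + 10 + 5 = 25 (decimal)
Start: 25
Convert 0o40 (octal) → 4×8 = 32 (decimal)
25 + 32 = 57
57 × 2 = 114
114 × 2 = 228
228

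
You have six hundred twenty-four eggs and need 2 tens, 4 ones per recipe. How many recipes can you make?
Convert six hundred twenty-four (English words) → 6×100 + 24 = 624 (decimal)
Convert 2 tens, 4 ones (place-value notation) → 2×10 + 4 = 24 (decimal)
Compute 624 ÷ 24 = 26
26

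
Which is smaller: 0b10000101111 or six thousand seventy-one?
Convert 0b10000101111 (binary) → 1024 + 32 + 8 + 4 + 2 + 1 = 1071 (decimal)
Convert six thousand seventy-one (English words) → 6×1000 + 71 = 6071 (decimal)
Compare 1071 vs 6071: smaller = 1071
1071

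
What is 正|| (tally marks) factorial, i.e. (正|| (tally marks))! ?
Convert 正|| (tally marks) → 5 + 2 = 7 (decimal)
Compute 7! = 5040
5040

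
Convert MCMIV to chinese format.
Convert MCMIV (Roman numeral) → 1000 + 900 + 4 = 1904 (decimal)
Convert 1904 (decimal) → 1904 = 1×1000 + 9×100 + 4 → 一千九百零四 (Chinese numeral)
一千九百零四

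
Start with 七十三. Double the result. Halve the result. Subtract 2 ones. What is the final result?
Convert 七十三 (Chinese numeral) → 7×10 + 3 = 73 (decimal)
Start: 73
73 × 2 = 146
146 ÷ 2 = 73
Convert 2 ones (place-value notation) → 2 (decimal)
73 - 2 = 71
71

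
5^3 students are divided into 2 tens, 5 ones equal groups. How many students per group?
Convert 5^3 (power) → 125 (decimal)
Convert 2 tens, 5 ones (place-value notation) → 2×10 + 5 = 25 (decimal)
Compute 125 ÷ 25 = 5
5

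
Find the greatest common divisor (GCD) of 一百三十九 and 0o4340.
Convert 一百三十九 (Chinese numeral) → 1×100 + 3×10 + 9 = 139 (decimal)
Convert 0o4340 (octal) → 4×512 + 3×64 + 4×8 = 2272 (decimal)
Compute gcd(139, 2272) = 1
1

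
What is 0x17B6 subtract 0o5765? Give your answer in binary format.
Convert 0x17B6 (hexadecimal) → 1×4096 + 7×256 + 11×16 + 6 = 6070 (decimal)
Convert 0o5765 (octal) → 5×512 + 7×64 + 6×8 + 5 = 3061 (decimal)
Compute 6070 - 3061 = 3009
Convert 3009 (decimal) → 3009 = 2048 + 512 + 256 + 128 + 64 + 1 → 0b101111000001 (binary)
0b101111000001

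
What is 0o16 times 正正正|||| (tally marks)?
Convert 0o16 (octal) → 1×8 + 6 = 14 (decimal)
Convert 正正正|||| (tally marks) → 5 + 5 + 5 + 4 = 19 (decimal)
Compute 14 × 19 = 266
266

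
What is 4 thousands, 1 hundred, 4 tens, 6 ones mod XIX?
Convert 4 thousands, 1 hundred, 4 tens, 6 ones (place-value notation) → 4×1000 + 1×100 + 4×10 + 6 = 4146 (decimal)
Convert XIX (Roman numeral) → 10 + 9 = 19 (decimal)
Compute 4146 mod 19 = 4
4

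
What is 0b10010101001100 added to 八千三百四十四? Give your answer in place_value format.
Convert 0b10010101001100 (binary) → 8192 + 1024 + 256 + 64 + 8 + 4 = 9548 (decimal)
Convert 八千三百四十四 (Chinese numeral) → 8×1000 + 3×100 + 4×10 + 4 = 8344 (decimal)
Compute 9548 + 8344 = 17892
Convert 17892 (decimal) → 17892 = 17×1000 + 8×100 + 9×10 + 2 → 17 thousands, 8 hundreds, 9 tens, 2 ones (place-value notation)
17 thousands, 8 hundreds, 9 tens, 2 ones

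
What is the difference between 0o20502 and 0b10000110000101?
Convert 0o20502 (octal) → 2×4096 + 5×64 + 2 = 8514 (decimal)
Convert 0b10000110000101 (binary) → 8192 + 256 + 128 + 4 + 1 = 8581 (decimal)
Difference: |8514 - 8581| = 67
67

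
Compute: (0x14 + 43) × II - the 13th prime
Convert 0x14 (hexadecimal) → 1×16 + 4 = 20 (decimal)
Convert II (Roman numeral) → 1 + 1 = 2 (decimal)
Convert the 13th prime (prime index) → 41 (decimal)
Expression in decimal: (20 + 43) × 2 - 41
Parentheses first: 20 + 43 = 63
Multiply: 63 × 2 = 126
Subtract: 126 - 41 = 85
85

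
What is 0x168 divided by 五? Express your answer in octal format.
Convert 0x168 (hexadecimal) → 1×256 + 6×16 + 8 = 360 (decimal)
Convert 五 (Chinese numeral) → 5 (decimal)
Compute 360 ÷ 5 = 72
Convert 72 (decimal) → 72 = 1×64 + 1×8 → 0o110 (octal)
0o110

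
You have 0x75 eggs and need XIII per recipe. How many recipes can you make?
Convert 0x75 (hexadecimal) → 7×16 + 5 = 117 (decimal)
Convert XIII (Roman numeral) → 10 + 1 + 1 + 1 = 13 (decimal)
Compute 117 ÷ 13 = 9
9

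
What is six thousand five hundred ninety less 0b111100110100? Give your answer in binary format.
Convert six thousand five hundred ninety (English words) → 6×1000 + 5×100 + 90 = 6590 (decimal)
Convert 0b111100110100 (binary) → 2048 + 1024 + 512 + 256 + 32 + 16 + 4 = 3892 (decimal)
Compute 6590 - 3892 = 2698
Convert 2698 (decimal) → 2698 = 2048 + 512 + 128 + 8 + 2 → 0b101010001010 (binary)
0b101010001010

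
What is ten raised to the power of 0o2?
Convert ten (English words) → 10 (decimal)
Convert 0o2 (octal) → 2 (decimal)
Compute 10 ^ 2 = 100
100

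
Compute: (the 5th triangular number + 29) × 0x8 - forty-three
Convert the 5th triangular number (triangular index) → 5×6/2 = 15 (decimal)
Convert 0x8 (hexadecimal) → 8 (decimal)
Convert forty-three (English words) → 43 (decimal)
Expression in decimal: (15 + 29) × 8 - 43
Parentheses first: 15 + 29 = 44
Multiply: 44 × 8 = 352
Subtract: 352 - 43 = 309
309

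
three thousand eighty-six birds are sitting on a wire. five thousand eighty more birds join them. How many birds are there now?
Convert three thousand eighty-six (English words) → 3×1000 + 86 = 3086 (decimal)
Convert five thousand eighty (English words) → 5×1000 + 80 = 5080 (decimal)
Compute 3086 + 5080 = 8166
8166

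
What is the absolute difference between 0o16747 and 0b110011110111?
Convert 0o16747 (octal) → 1×4096 + 6×512 + 7×64 + 4×8 + 7 = 7655 (decimal)
Convert 0b110011110111 (binary) → 2048 + 1024 + 128 + 64 + 32 + 16 + 4 + 2 + 1 = 3319 (decimal)
Compute |7655 - 3319| = 4336
4336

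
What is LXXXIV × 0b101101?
Convert LXXXIV (Roman numeral) → 50 + 10 + 10 + 10 + 4 = 84 (decimal)
Convert 0b101101 (binary) → 32 + 8 + 4 + 1 = 45 (decimal)
Compute 84 × 45 = 3780
3780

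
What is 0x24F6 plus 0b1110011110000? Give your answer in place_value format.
Convert 0x24F6 (hexadecimal) → 2×4096 + 4×256 + 15×16 + 6 = 9462 (decimal)
Convert 0b1110011110000 (binary) → 4096 + 2048 + 1024 + 128 + 64 + 32 + 16 = 7408 (decimal)
Compute 9462 + 7408 = 16870
Convert 16870 (decimal) → 16870 = 16×1000 + 8×100 + 7×10 → 16 thousands, 8 hundreds, 7 tens (place-value notation)
16 thousands, 8 hundreds, 7 tens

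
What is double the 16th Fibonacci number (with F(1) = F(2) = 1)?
The 16th Fibonacci number (with F(1) = F(2) = 1) = 987
Compute 987 × 2 = 1974
1974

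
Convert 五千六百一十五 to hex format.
Convert 五千六百一十五 (Chinese numeral) → 5×1000 + 6×100 + 1×10 + 5 = 5615 (decimal)
Convert 5615 (decimal) → 5615 = 1×4096 + 5×256 + 14×16 + 15 → 0x15EF (hexadecimal)
0x15EF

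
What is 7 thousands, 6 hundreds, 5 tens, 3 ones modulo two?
Convert 7 thousands, 6 hundreds, 5 tens, 3 ones (place-value notation) → 7×1000 + 6×100 + 5×10 + 3 = 7653 (decimal)
Convert two (English words) → 2 (decimal)
Compute 7653 mod 2 = 1
1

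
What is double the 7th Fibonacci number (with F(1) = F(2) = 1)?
The 7th Fibonacci number (with F(1) = F(2) = 1): 1, 1, 2, 3, 5, 8, 13 → 13
Compute 13 × 2 = 26
26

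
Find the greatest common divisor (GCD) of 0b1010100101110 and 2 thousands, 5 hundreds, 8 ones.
Convert 0b1010100101110 (binary) → 4096 + 1024 + 256 + 32 + 8 + 4 + 2 = 5422 (decimal)
Convert 2 thousands, 5 hundreds, 8 ones (place-value notation) → 2×1000 + 5×100 + 8 = 2508 (decimal)
Compute gcd(5422, 2508) = 2
2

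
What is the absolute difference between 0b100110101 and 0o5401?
Convert 0b100110101 (binary) → 256 + 32 + 16 + 4 + 1 = 309 (decimal)
Convert 0o5401 (octal) → 5×512 + 4×64 + 1 = 2817 (decimal)
Compute |309 - 2817| = 2508
2508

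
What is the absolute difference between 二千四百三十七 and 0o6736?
Convert 二千四百三十七 (Chinese numeral) → 2×1000 + 4×100 + 3×10 + 7 = 2437 (decimal)
Convert 0o6736 (octal) → 6×512 + 7×64 + 3×8 + 6 = 3550 (decimal)
Compute |2437 - 3550| = 1113
1113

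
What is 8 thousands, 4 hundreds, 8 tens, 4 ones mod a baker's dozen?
Convert 8 thousands, 4 hundreds, 8 tens, 4 ones (place-value notation) → 8×1000 + 4×100 + 8×10 + 4 = 8484 (decimal)
Convert a baker's dozen (colloquial) → 13 (decimal)
Compute 8484 mod 13 = 8
8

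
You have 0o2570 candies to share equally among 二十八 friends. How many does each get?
Convert 0o2570 (octal) → 2×512 + 5×64 + 7×8 = 1400 (decimal)
Convert 二十八 (Chinese numeral) → 2×10 + 8 = 28 (decimal)
Compute 1400 ÷ 28 = 50
50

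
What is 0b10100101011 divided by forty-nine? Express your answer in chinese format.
Convert 0b10100101011 (binary) → 1024 + 256 + 32 + 8 + 2 + 1 = 1323 (decimal)
Convert forty-nine (English words) → 49 (decimal)
Compute 1323 ÷ 49 = 27
Convert 27 (decimal) → 27 = 2×10 + 7 → 二十七 (Chinese numeral)
二十七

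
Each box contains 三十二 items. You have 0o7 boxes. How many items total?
Convert 三十二 (Chinese numeral) → 3×10 + 2 = 32 (decimal)
Convert 0o7 (octal) → 7 (decimal)
Compute 32 × 7 = 224
224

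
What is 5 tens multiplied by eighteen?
Convert 5 tens (place-value notation) → 5×10 = 50 (decimal)
Convert eighteen (English words) → 18 (decimal)
Compute 50 × 18 = 900
900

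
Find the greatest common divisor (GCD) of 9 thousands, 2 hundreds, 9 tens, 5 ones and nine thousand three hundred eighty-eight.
Convert 9 thousands, 2 hundreds, 9 tens, 5 ones (place-value notation) → 9×1000 + 2×100 + 9×10 + 5 = 9295 (decimal)
Convert nine thousand three hundred eighty-eight (English words) → 9×1000 + 3×100 + 88 = 9388 (decimal)
Compute gcd(9295, 9388) = 1
1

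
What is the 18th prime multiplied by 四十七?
Convert the 18th prime (prime index) → 61 (decimal)
Convert 四十七 (Chinese numeral) → 4×10 + 7 = 47 (decimal)
Compute 61 × 47 = 2867
2867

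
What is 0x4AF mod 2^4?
Convert 0x4AF (hexadecimal) → 4×256 + 10×16 + 15 = 1199 (decimal)
Convert 2^4 (power) → 16 (decimal)
Compute 1199 mod 16 = 15
15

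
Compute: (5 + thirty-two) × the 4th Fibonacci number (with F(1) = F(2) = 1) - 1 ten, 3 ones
Convert thirty-two (English words) → 32 (decimal)
Convert the 4th Fibonacci number (with F(1) = F(2) = 1) (Fibonacci index) → 1, 1, 2, 3 → 3 (decimal)
Convert 1 ten, 3 ones (place-value notation) → 1×10 + 3 = 13 (decimal)
Expression in decimal: (5 + 32) × 3 - 13
Parentheses first: 5 + 32 = 37
Multiply: 37 × 3 = 111
Subtract: 111 - 13 = 98
98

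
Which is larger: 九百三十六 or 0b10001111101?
Convert 九百三十六 (Chinese numeral) → 9×100 + 3×10 + 6 = 936 (decimal)
Convert 0b10001111101 (binary) → 1024 + 64 + 32 + 16 + 8 + 4 + 1 = 1149 (decimal)
Compare 936 vs 1149: larger = 1149
1149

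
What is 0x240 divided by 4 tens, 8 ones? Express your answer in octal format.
Convert 0x240 (hexadecimal) → 2×256 + 4×16 = 576 (decimal)
Convert 4 tens, 8 ones (place-value notation) → 4×10 + 8 = 48 (decimal)
Compute 576 ÷ 48 = 12
Convert 12 (decimal) → 12 = 1×8 + 4 → 0o14 (octal)
0o14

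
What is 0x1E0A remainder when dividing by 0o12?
Convert 0x1E0A (hexadecimal) → 1×4096 + 14×256 + 10 = 7690 (decimal)
Convert 0o12 (octal) → 1×8 + 2 = 10 (decimal)
Compute 7690 mod 10 = 0
0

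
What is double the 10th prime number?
The 10th prime number = 29
Compute 29 × 2 = 58
58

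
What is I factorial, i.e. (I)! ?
Convert I (Roman numeral) → 1 (decimal)
Compute 1! = 1
1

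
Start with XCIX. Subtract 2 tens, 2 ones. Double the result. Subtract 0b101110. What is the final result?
Convert XCIX (Roman numeral) → 90 + 9 = 99 (decimal)
Start: 99
Convert 2 tens, 2 ones (place-value notation) → 2×10 + 2 = 22 (decimal)
99 - 22 = 77
77 × 2 = 154
Convert 0b101110 (binary) → 32 + 8 + 4 + 2 = 46 (decimal)
154 - 46 = 108
108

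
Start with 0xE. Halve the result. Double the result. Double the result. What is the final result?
Convert 0xE (hexadecimal) → 14 (decimal)
Start: 14
14 ÷ 2 = 7
7 × 2 = 14
14 × 2 = 28
28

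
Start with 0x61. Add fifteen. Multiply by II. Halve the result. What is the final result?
Convert 0x61 (hexadecimal) → 6×16 + 1 = 97 (decimal)
Start: 97
Convert fifteen (English words) → 15 (decimal)
97 + 15 = 112
Convert II (Roman numeral) → 1 + 1 = 2 (decimal)
112 × 2 = 224
224 ÷ 2 = 112
112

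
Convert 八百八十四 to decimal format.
Convert 八百八十四 (Chinese numeral) → 8×100 + 8×10 + 4 = 884 (decimal)
884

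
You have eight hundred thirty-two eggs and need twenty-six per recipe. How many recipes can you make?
Convert eight hundred thirty-two (English words) → 8×100 + 32 = 832 (decimal)
Convert twenty-six (English words) → 26 (decimal)
Compute 832 ÷ 26 = 32
32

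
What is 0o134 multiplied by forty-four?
Convert 0o134 (octal) → 1×64 + 3×8 + 4 = 92 (decimal)
Convert forty-four (English words) → 44 (decimal)
Compute 92 × 44 = 4048
4048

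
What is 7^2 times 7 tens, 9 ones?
Convert 7^2 (power) → 49 (decimal)
Convert 7 tens, 9 ones (place-value notation) → 7×10 + 9 = 79 (decimal)
Compute 49 × 79 = 3871
3871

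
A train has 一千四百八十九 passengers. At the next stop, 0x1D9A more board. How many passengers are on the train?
Convert 一千四百八十九 (Chinese numeral) → 1×1000 + 4×100 + 8×10 + 9 = 1489 (decimal)
Convert 0x1D9A (hexadecimal) → 1×4096 + 13×256 + 9×16 + 10 = 7578 (decimal)
Compute 1489 + 7578 = 9067
9067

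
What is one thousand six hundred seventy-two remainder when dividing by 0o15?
Convert one thousand six hundred seventy-two (English words) → 1×1000 + 6×100 + 72 = 1672 (decimal)
Convert 0o15 (octal) → 1×8 + 5 = 13 (decimal)
Compute 1672 mod 13 = 8
8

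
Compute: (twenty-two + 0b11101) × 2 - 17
Convert twenty-two (English words) → 22 (decimal)
Convert 0b11101 (binary) → 16 + 8 + 4 + 1 = 29 (decimal)
Expression in decimal: (22 + 29) × 2 - 17
Parentheses first: 22 + 29 = 51
Multiply: 51 × 2 = 102
Subtract: 102 - 17 = 85
85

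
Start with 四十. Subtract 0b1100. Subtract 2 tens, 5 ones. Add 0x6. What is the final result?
Convert 四十 (Chinese numeral) → 4×10 = 40 (decimal)
Start: 40
Convert 0b1100 (binary) → 8 + 4 = 12 (decimal)
40 - 12 = 28
Convert 2 tens, 5 ones (place-value notation) → 2×10 + 5 = 25 (decimal)
28 - 25 = 3
Convert 0x6 (hexadecimal) → 6 (decimal)
3 + 6 = 9
9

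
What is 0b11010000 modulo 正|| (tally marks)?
Convert 0b11010000 (binary) → 128 + 64 + 16 = 208 (decimal)
Convert 正|| (tally marks) → 5 + 2 = 7 (decimal)
Compute 208 mod 7 = 5
5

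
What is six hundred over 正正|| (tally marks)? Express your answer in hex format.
Convert six hundred (English words) → 6×100 = 600 (decimal)
Convert 正正|| (tally marks) → 5 + 5 + 2 = 12 (decimal)
Compute 600 ÷ 12 = 50
Convert 50 (decimal) → 50 = 3×16 + 2 → 0x32 (hexadecimal)
0x32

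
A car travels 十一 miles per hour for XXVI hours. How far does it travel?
Convert 十一 (Chinese numeral) → 1×10 + 1 = 11 (decimal)
Convert XXVI (Roman numeral) → 10 + 10 + 5 + 1 = 26 (decimal)
Compute 11 × 26 = 286
286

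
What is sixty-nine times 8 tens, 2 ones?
Convert sixty-nine (English words) → 69 (decimal)
Convert 8 tens, 2 ones (place-value notation) → 8×10 + 2 = 82 (decimal)
Compute 69 × 82 = 5658
5658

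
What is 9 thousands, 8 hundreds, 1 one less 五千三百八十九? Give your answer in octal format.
Convert 9 thousands, 8 hundreds, 1 one (place-value notation) → 9×1000 + 8×100 + 1 = 9801 (decimal)
Convert 五千三百八十九 (Chinese numeral) → 5×1000 + 3×100 + 8×10 + 9 = 5389 (decimal)
Compute 9801 - 5389 = 4412
Convert 4412 (decimal) → 4412 = 1×4096 + 4×64 + 7×8 + 4 → 0o10474 (octal)
0o10474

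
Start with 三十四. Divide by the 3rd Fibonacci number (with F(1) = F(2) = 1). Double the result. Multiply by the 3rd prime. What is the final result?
Convert 三十四 (Chinese numeral) → 3×10 + 4 = 34 (decimal)
Start: 34
Convert the 3rd Fibonacci number (with F(1) = F(2) = 1) (Fibonacci index) → 1, 1, 2 → 2 (decimal)
34 ÷ 2 = 17
17 × 2 = 34
Convert the 3rd prime (prime index) → 5 (decimal)
34 × 5 = 170
170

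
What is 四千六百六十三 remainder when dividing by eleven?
Convert 四千六百六十三 (Chinese numeral) → 4×1000 + 6×100 + 6×10 + 3 = 4663 (decimal)
Convert eleven (English words) → 11 (decimal)
Compute 4663 mod 11 = 10
10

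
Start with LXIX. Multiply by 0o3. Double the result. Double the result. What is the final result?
Convert LXIX (Roman numeral) → 50 + 10 + 9 = 69 (decimal)
Start: 69
Convert 0o3 (octal) → 3 (decimal)
69 × 3 = 207
207 × 2 = 414
414 × 2 = 828
828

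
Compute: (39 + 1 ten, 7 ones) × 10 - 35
Convert 1 ten, 7 ones (place-value notation) → 1×10 + 7 = 17 (decimal)
Expression in decimal: (39 + 17) × 10 - 35
Parentheses first: 39 + 17 = 56
Multiply: 56 × 10 = 560
Subtract: 560 - 35 = 525
525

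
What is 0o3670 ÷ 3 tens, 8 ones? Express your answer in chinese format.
Convert 0o3670 (octal) → 3×512 + 6×64 + 7×8 = 1976 (decimal)
Convert 3 tens, 8 ones (place-value notation) → 3×10 + 8 = 38 (decimal)
Compute 1976 ÷ 38 = 52
Convert 52 (decimal) → 52 = 5×10 + 2 → 五十二 (Chinese numeral)
五十二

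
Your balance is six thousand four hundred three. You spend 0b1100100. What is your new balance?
Convert six thousand four hundred three (English words) → 6×1000 + 4×100 + 3 = 6403 (decimal)
Convert 0b1100100 (binary) → 64 + 32 + 4 = 100 (decimal)
Compute 6403 - 100 = 6303
6303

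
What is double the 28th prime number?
The 28th prime number = 107
Compute 107 × 2 = 214
214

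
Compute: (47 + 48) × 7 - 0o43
Convert 0o43 (octal) → 4×8 + 3 = 35 (decimal)
Expression in decimal: (47 + 48) × 7 - 35
Parentheses first: 47 + 48 = 95
Multiply: 95 × 7 = 665
Subtract: 665 - 35 = 630
630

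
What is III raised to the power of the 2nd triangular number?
Convert III (Roman numeral) → 1 + 1 + 1 = 3 (decimal)
Convert the 2nd triangular number (triangular index) → 2×3/2 = 3 (decimal)
Compute 3 ^ 3 = 27
27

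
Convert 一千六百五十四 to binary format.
Convert 一千六百五十四 (Chinese numeral) → 1×1000 + 6×100 + 5×10 + 4 = 1654 (decimal)
Convert 1654 (decimal) → 1654 = 1024 + 512 + 64 + 32 + 16 + 4 + 2 → 0b11001110110 (binary)
0b11001110110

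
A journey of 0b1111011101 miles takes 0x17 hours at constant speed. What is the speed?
Convert 0b1111011101 (binary) → 512 + 256 + 128 + 64 + 16 + 8 + 4 + 1 = 989 (decimal)
Convert 0x17 (hexadecimal) → 1×16 + 7 = 23 (decimal)
Compute 989 ÷ 23 = 43
43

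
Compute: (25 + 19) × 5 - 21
Parentheses first: 25 + 19 = 44
Multiply: 44 × 5 = 220
Subtract: 220 - 21 = 199
199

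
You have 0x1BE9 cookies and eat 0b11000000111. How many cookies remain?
Convert 0x1BE9 (hexadecimal) → 1×4096 + 11×256 + 14×16 + 9 = 7145 (decimal)
Convert 0b11000000111 (binary) → 1024 + 512 + 4 + 2 + 1 = 1543 (decimal)
Compute 7145 - 1543 = 5602
5602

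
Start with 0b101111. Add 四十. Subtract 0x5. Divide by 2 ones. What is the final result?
Convert 0b101111 (binary) → 32 + 8 + 4 + 2 + 1 = 47 (decimal)
Start: 47
Convert 四十 (Chinese numeral) → 4×10 = 40 (decimal)
47 + 40 = 87
Convert 0x5 (hexadecimal) → 5 (decimal)
87 - 5 = 82
Convert 2 ones (place-value notation) → 2 (decimal)
82 ÷ 2 = 41
41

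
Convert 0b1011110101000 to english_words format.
Convert 0b1011110101000 (binary) → 4096 + 1024 + 512 + 256 + 128 + 32 + 8 = 6056 (decimal)
Convert 6056 (decimal) → 6056 = 6×1000 + 56 → six thousand fifty-six (English words)
six thousand fifty-six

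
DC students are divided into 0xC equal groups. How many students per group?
Convert DC (Roman numeral) → 500 + 100 = 600 (decimal)
Convert 0xC (hexadecimal) → 12 (decimal)
Compute 600 ÷ 12 = 50
50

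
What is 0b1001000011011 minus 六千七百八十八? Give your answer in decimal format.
Convert 0b1001000011011 (binary) → 4096 + 512 + 16 + 8 + 2 + 1 = 4635 (decimal)
Convert 六千七百八十八 (Chinese numeral) → 6×1000 + 7×100 + 8×10 + 8 = 6788 (decimal)
Compute 4635 - 6788 = -2153
-2153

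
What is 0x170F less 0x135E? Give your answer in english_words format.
Convert 0x170F (hexadecimal) → 1×4096 + 7×256 + 15 = 5903 (decimal)
Convert 0x135E (hexadecimal) → 1×4096 + 3×256 + 5×16 + 14 = 4958 (decimal)
Compute 5903 - 4958 = 945
Convert 945 (decimal) → 945 = 9×100 + 45 → nine hundred forty-five (English words)
nine hundred forty-five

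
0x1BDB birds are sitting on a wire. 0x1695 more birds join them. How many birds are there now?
Convert 0x1BDB (hexadecimal) → 1×4096 + 11×256 + 13×16 + 11 = 7131 (decimal)
Convert 0x1695 (hexadecimal) → 1×4096 + 6×256 + 9×16 + 5 = 5781 (decimal)
Compute 7131 + 5781 = 12912
12912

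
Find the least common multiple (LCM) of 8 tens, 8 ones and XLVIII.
Convert 8 tens, 8 ones (place-value notation) → 8×10 + 8 = 88 (decimal)
Convert XLVIII (Roman numeral) → 40 + 5 + 1 + 1 + 1 = 48 (decimal)
Compute lcm(88, 48) = 528
528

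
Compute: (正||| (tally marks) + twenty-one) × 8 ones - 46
Convert 正||| (tally marks) → 5 + 3 = 8 (decimal)
Convert twenty-one (English words) → 21 (decimal)
Convert 8 ones (place-value notation) → 8 (decimal)
Expression in decimal: (8 + 21) × 8 - 46
Parentheses first: 8 + 21 = 29
Multiply: 29 × 8 = 232
Subtract: 232 - 46 = 186
186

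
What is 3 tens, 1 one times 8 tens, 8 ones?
Convert 3 tens, 1 one (place-value notation) → 3×10 + 1 = 31 (decimal)
Convert 8 tens, 8 ones (place-value notation) → 8×10 + 8 = 88 (decimal)
Compute 31 × 88 = 2728
2728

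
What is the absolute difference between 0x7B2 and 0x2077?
Convert 0x7B2 (hexadecimal) → 7×256 + 11×16 + 2 = 1970 (decimal)
Convert 0x2077 (hexadecimal) → 2×4096 + 7×16 + 7 = 8311 (decimal)
Compute |1970 - 8311| = 6341
6341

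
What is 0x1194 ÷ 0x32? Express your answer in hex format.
Convert 0x1194 (hexadecimal) → 1×4096 + 1×256 + 9×16 + 4 = 4500 (decimal)
Convert 0x32 (hexadecimal) → 3×16 + 2 = 50 (decimal)
Compute 4500 ÷ 50 = 90
Convert 90 (decimal) → 90 = 5×16 + 10 → 0x5A (hexadecimal)
0x5A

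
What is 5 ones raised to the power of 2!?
Convert 5 ones (place-value notation) → 5 (decimal)
Convert 2! (factorial) → 2 (decimal)
Compute 5 ^ 2 = 25
25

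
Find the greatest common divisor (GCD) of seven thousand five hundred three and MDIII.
Convert seven thousand five hundred three (English words) → 7×1000 + 5×100 + 3 = 7503 (decimal)
Convert MDIII (Roman numeral) → 1000 + 500 + 1 + 1 + 1 = 1503 (decimal)
Compute gcd(7503, 1503) = 3
3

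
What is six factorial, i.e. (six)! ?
Convert six (English words) → 6 (decimal)
Compute 6! = 720
720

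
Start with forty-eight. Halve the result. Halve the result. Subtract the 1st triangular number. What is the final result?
Convert forty-eight (English words) → 48 (decimal)
Start: 48
48 ÷ 2 = 24
24 ÷ 2 = 12
Convert the 1st triangular number (triangular index) → 1×2/2 = 1 (decimal)
12 - 1 = 11
11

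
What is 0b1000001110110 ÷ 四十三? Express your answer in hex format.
Convert 0b1000001110110 (binary) → 4096 + 64 + 32 + 16 + 4 + 2 = 4214 (decimal)
Convert 四十三 (Chinese numeral) → 4×10 + 3 = 43 (decimal)
Compute 4214 ÷ 43 = 98
Convert 98 (decimal) → 98 = 6×16 + 2 → 0x62 (hexadecimal)
0x62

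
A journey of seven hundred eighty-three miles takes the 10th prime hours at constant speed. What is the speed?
Convert seven hundred eighty-three (English words) → 7×100 + 83 = 783 (decimal)
Convert the 10th prime (prime index) → 29 (decimal)
Compute 783 ÷ 29 = 27
27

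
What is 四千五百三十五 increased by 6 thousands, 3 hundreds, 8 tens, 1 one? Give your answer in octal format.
Convert 四千五百三十五 (Chinese numeral) → 4×1000 + 5×100 + 3×10 + 5 = 4535 (decimal)
Convert 6 thousands, 3 hundreds, 8 tens, 1 one (place-value notation) → 6×1000 + 3×100 + 8×10 + 1 = 6381 (decimal)
Compute 4535 + 6381 = 10916
Convert 10916 (decimal) → 10916 = 2×4096 + 5×512 + 2×64 + 4×8 + 4 → 0o25244 (octal)
0o25244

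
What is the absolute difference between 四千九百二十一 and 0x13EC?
Convert 四千九百二十一 (Chinese numeral) → 4×1000 + 9×100 + 2×10 + 1 = 4921 (decimal)
Convert 0x13EC (hexadecimal) → 1×4096 + 3×256 + 14×16 + 12 = 5100 (decimal)
Compute |4921 - 5100| = 179
179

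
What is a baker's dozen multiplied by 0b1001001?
Convert a baker's dozen (colloquial) → 13 (decimal)
Convert 0b1001001 (binary) → 64 + 8 + 1 = 73 (decimal)
Compute 13 × 73 = 949
949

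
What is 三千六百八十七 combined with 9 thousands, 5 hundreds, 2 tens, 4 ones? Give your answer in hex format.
Convert 三千六百八十七 (Chinese numeral) → 3×1000 + 6×100 + 8×10 + 7 = 3687 (decimal)
Convert 9 thousands, 5 hundreds, 2 tens, 4 ones (place-value notation) → 9×1000 + 5×100 + 2×10 + 4 = 9524 (decimal)
Compute 3687 + 9524 = 13211
Convert 13211 (decimal) → 13211 = 3×4096 + 3×256 + 9×16 + 11 → 0x339B (hexadecimal)
0x339B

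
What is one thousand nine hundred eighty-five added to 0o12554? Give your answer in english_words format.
Convert one thousand nine hundred eighty-five (English words) → 1×1000 + 9×100 + 85 = 1985 (decimal)
Convert 0o12554 (octal) → 1×4096 + 2×512 + 5×64 + 5×8 + 4 = 5484 (decimal)
Compute 1985 + 5484 = 7469
Convert 7469 (decimal) → 7469 = 7×1000 + 4×100 + 69 → seven thousand four hundred sixty-nine (English words)
seven thousand four hundred sixty-nine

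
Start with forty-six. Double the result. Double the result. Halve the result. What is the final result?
Convert forty-six (English words) → 46 (decimal)
Start: 46
46 × 2 = 92
92 × 2 = 184
184 ÷ 2 = 92
92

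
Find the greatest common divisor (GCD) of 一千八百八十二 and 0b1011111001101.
Convert 一千八百八十二 (Chinese numeral) → 1×1000 + 8×100 + 8×10 + 2 = 1882 (decimal)
Convert 0b1011111001101 (binary) → 4096 + 1024 + 512 + 256 + 128 + 64 + 8 + 4 + 1 = 6093 (decimal)
Compute gcd(1882, 6093) = 1
1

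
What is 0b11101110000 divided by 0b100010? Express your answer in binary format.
Convert 0b11101110000 (binary) → 1024 + 512 + 256 + 64 + 32 + 16 = 1904 (decimal)
Convert 0b100010 (binary) → 32 + 2 = 34 (decimal)
Compute 1904 ÷ 34 = 56
Convert 56 (decimal) → 56 = 32 + 16 + 8 → 0b111000 (binary)
0b111000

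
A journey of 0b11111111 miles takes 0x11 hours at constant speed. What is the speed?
Convert 0b11111111 (binary) → 128 + 64 + 32 + 16 + 8 + 4 + 2 + 1 = 255 (decimal)
Convert 0x11 (hexadecimal) → 1×16 + 1 = 17 (decimal)
Compute 255 ÷ 17 = 15
15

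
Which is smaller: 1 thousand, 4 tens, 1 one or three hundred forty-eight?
Convert 1 thousand, 4 tens, 1 one (place-value notation) → 1×1000 + 4×10 + 1 = 1041 (decimal)
Convert three hundred forty-eight (English words) → 3×100 + 48 = 348 (decimal)
Compare 1041 vs 348: smaller = 348
348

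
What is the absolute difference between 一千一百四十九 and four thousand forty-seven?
Convert 一千一百四十九 (Chinese numeral) → 1×1000 + 1×100 + 4×10 + 9 = 1149 (decimal)
Convert four thousand forty-seven (English words) → 4×1000 + 47 = 4047 (decimal)
Compute |1149 - 4047| = 2898
2898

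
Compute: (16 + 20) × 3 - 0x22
Convert 0x22 (hexadecimal) → 2×16 + 2 = 34 (decimal)
Expression in decimal: (16 + 20) × 3 - 34
Parentheses first: 16 + 20 = 36
Multiply: 36 × 3 = 108
Subtract: 108 - 34 = 74
74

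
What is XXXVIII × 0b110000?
Convert XXXVIII (Roman numeral) → 10 + 10 + 10 + 5 + 1 + 1 + 1 = 38 (decimal)
Convert 0b110000 (binary) → 32 + 16 = 48 (decimal)
Compute 38 × 48 = 1824
1824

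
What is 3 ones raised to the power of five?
Convert 3 ones (place-value notation) → 3 (decimal)
Convert five (English words) → 5 (decimal)
Compute 3 ^ 5 = 243
243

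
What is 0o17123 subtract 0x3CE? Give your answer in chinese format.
Convert 0o17123 (octal) → 1×4096 + 7×512 + 1×64 + 2×8 + 3 = 7763 (decimal)
Convert 0x3CE (hexadecimal) → 3×256 + 12×16 + 14 = 974 (decimal)
Compute 7763 - 974 = 6789
Convert 6789 (decimal) → 6789 = 6×1000 + 7×100 + 8×10 + 9 → 六千七百八十九 (Chinese numeral)
六千七百八十九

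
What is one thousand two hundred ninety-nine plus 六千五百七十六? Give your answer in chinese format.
Convert one thousand two hundred ninety-nine (English words) → 1×1000 + 2×100 + 99 = 1299 (decimal)
Convert 六千五百七十六 (Chinese numeral) → 6×1000 + 5×100 + 7×10 + 6 = 6576 (decimal)
Compute 1299 + 6576 = 7875
Convert 7875 (decimal) → 7875 = 7×1000 + 8×100 + 7×10 + 5 → 七千八百七十五 (Chinese numeral)
七千八百七十五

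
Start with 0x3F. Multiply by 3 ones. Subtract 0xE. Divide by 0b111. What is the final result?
Convert 0x3F (hexadecimal) → 3×16 + 15 = 63 (decimal)
Start: 63
Convert 3 ones (place-value notation) → 3 (decimal)
63 × 3 = 189
Convert 0xE (hexadecimal) → 14 (decimal)
189 - 14 = 175
Convert 0b111 (binary) → 4 + 2 + 1 = 7 (decimal)
175 ÷ 7 = 25
25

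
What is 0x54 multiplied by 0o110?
Convert 0x54 (hexadecimal) → 5×16 + 4 = 84 (decimal)
Convert 0o110 (octal) → 1×64 + 1×8 = 72 (decimal)
Compute 84 × 72 = 6048
6048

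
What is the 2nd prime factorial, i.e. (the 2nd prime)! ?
Convert the 2nd prime (prime index) → 3 (decimal)
Compute 3! = 6
6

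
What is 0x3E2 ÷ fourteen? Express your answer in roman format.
Convert 0x3E2 (hexadecimal) → 3×256 + 14×16 + 2 = 994 (decimal)
Convert fourteen (English words) → 14 (decimal)
Compute 994 ÷ 14 = 71
Convert 71 (decimal) → 71 = 50 + 10 + 10 + 1 → LXXI (Roman numeral)
LXXI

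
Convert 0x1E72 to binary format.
Convert 0x1E72 (hexadecimal) → 1×4096 + 14×256 + 7×16 + 2 = 7794 (decimal)
Convert 7794 (decimal) → 7794 = 4096 + 2048 + 1024 + 512 + 64 + 32 + 16 + 2 → 0b1111001110010 (binary)
0b1111001110010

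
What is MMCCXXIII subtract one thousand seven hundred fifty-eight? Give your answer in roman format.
Convert MMCCXXIII (Roman numeral) → 1000 + 1000 + 100 + 100 + 10 + 10 + 1 + 1 + 1 = 2223 (decimal)
Convert one thousand seven hundred fifty-eight (English words) → 1×1000 + 7×100 + 58 = 1758 (decimal)
Compute 2223 - 1758 = 465
Convert 465 (decimal) → 465 = 400 + 50 + 10 + 5 → CDLXV (Roman numeral)
CDLXV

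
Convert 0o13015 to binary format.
Convert 0o13015 (octal) → 1×4096 + 3×512 + 1×8 + 5 = 5645 (decimal)
Convert 5645 (decimal) → 5645 = 4096 + 1024 + 512 + 8 + 4 + 1 → 0b1011000001101 (binary)
0b1011000001101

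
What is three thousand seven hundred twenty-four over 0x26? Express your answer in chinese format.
Convert three thousand seven hundred twenty-four (English words) → 3×1000 + 7×100 + 24 = 3724 (decimal)
Convert 0x26 (hexadecimal) → 2×16 + 6 = 38 (decimal)
Compute 3724 ÷ 38 = 98
Convert 98 (decimal) → 98 = 9×10 + 8 → 九十八 (Chinese numeral)
九十八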